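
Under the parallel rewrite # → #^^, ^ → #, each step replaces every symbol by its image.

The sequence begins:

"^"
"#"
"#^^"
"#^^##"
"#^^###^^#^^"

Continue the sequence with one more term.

#^^###^^#^^#^^###^^##

Apply φ to #^^###^^#^^ symbol by symbol: #→#^^, ^→#, ^→#, #→#^^, #→#^^, #→#^^, ^→#, ^→#, #→#^^, ^→#, ^→#; joined: #^^ # # #^^ #^^ #^^ # # #^^ # #.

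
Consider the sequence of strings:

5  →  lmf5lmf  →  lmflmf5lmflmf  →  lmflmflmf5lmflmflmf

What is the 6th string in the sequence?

lmflmflmflmflmf5lmflmflmflmflmf

Each term wraps the previous one in lmf on the left and lmf on the right.
From lmflmflmf5lmflmflmf, 2 further steps: lmflmflmf5lmflmflmf → lmflmflmflmf5lmflmflmflmf → (answer).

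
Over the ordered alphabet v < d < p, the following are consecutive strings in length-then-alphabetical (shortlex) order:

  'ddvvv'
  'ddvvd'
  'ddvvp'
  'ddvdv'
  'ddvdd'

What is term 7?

Advancing 2 positions from ddvdd through ddvdd → ddvdp reaches term 7.

ddvpv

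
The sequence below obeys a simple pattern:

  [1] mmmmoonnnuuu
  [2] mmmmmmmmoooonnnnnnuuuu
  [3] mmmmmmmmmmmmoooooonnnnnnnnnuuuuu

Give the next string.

The n-th term is 4n m's then 2n o's then 3n n's then n+2 u's (n = 1, 2, …).
At n = 4 the blocks have lengths 16, 8, 12, 6.

mmmmmmmmmmmmmmmmoooooooonnnnnnnnnnnnuuuuuu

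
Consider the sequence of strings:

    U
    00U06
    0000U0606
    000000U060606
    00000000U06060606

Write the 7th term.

000000000000U060606060606

Each term wraps the previous one in 00 on the left and 06 on the right.
From 00000000U06060606, 2 further steps: 00000000U06060606 → 0000000000U0606060606 → (answer).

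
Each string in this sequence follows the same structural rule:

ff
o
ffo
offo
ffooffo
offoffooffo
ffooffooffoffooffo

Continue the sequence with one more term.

Each term (from the third on) is the two preceding terms concatenated in order: term 3 = ff·o = ffo.
The next term joins offoffooffo and ffooffooffoffooffo.

offoffooffoffooffooffoffooffo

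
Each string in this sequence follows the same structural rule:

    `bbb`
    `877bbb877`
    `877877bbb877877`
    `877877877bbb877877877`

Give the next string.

Each term wraps the previous one in 877 on the left and 877 on the right.
So the next term is 877·877877877bbb877877877·877.

877877877877bbb877877877877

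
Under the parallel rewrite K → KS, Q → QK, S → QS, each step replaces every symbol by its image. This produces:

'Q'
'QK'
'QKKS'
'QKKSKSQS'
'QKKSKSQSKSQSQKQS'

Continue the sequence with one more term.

Applying the rule to each of the 16 symbols of QKKSKSQSKSQSQKQS gives the pieces QK KS KS QS KS QS QK QS KS QS QK QS QK KS QK QS, which concatenate to the answer.

QKKSKSQSKSQSQKQSKSQSQKQSQKKSQKQS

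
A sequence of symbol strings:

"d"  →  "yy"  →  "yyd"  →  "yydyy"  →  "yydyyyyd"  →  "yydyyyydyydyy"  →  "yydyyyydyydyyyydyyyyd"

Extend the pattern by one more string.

Each term (from the third on) is the previous term followed by the one before it: term 3 = yy·d = yyd.
So term 8 is yydyyyydyydyyyydyyyyd·yydyyyydyydyy.

yydyyyydyydyyyydyyyydyydyyyydyydyy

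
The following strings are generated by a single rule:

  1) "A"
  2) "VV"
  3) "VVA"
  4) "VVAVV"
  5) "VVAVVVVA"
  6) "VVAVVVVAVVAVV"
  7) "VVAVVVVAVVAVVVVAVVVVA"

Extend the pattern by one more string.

VVAVVVVAVVAVVVVAVVVVAVVAVVVVAVVAVV

Each term (from the third on) is the previous term followed by the one before it: term 3 = VV·A = VVA.
Continuing: VVAVVVVAVVAVVVVAVVVVA · VVAVVVVAVVAVV gives term 8.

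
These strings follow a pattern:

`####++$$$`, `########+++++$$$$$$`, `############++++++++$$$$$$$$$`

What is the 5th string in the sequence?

####################++++++++++++++$$$$$$$$$$$$$$$

Each string has the form #^{4n} +^{3n-1} $^{3n} (n = 1, 2, …).
At n = 5 the blocks have lengths 20, 14, 15.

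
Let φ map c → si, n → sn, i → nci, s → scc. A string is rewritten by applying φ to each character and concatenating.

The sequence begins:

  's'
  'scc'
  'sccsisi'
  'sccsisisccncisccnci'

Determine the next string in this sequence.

φ(sccsisisccncisccnci) expands symbol-by-symbol to scc si si scc nci scc nci scc si si sn si nci scc si si sn si nci; joining the 19 pieces gives the next term.

sccsisisccncisccncisccsisisnsincisccsisisnsinci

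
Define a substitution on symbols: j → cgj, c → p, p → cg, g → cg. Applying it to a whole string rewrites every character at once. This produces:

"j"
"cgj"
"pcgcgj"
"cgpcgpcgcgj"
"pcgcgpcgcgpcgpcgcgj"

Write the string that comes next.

cgpcgpcgcgpcgpcgcgpcgcgpcgpcgcgj

Applying the rule to each of the 19 symbols of pcgcgpcgcgpcgpcgcgj gives the pieces cg p cg p cg cg p cg p cg cg p cg cg p cg p cg cgj, which concatenate to the answer.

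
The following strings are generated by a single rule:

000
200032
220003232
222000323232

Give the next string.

Each term wraps the previous one in 2 on the left and 32 on the right.
Applying this once more to 222000323232:

222200032323232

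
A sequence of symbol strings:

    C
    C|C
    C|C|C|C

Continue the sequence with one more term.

s(k+1) = s(k)·|·s(k) — each term doubles the last with '|' between the halves.
One more doubling of C|C|C|C gives the answer.

C|C|C|C|C|C|C|C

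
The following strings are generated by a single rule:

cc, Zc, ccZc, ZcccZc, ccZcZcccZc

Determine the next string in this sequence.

From term 3 onward, concatenate the second-to-last term with the last: cc·Zc = ccZc, Zc·ccZc = ZcccZc, …
Continuing: ZcccZc · ccZcZcccZc gives term 6.

ZcccZcccZcZcccZc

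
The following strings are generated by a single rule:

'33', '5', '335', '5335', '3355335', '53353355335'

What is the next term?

335533553353355335

Each term (from the third on) is the two preceding terms concatenated in order: term 3 = 33·5 = 335.
So term 7 is 3355335·53353355335.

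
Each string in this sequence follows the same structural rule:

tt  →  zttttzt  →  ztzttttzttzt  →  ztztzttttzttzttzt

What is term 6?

Every step adds zt to the front and tzt to the end of the previous string.
From ztztzttttzttzttzt, 2 further steps: ztztzttttzttzttzt → ztztztzttttzttzttzttzt → (answer).

ztztztztzttttzttzttzttzttzt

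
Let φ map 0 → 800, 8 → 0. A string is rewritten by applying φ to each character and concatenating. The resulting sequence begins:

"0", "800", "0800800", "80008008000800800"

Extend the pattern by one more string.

08008008000800800080080080008008000800800

Applying the rule to each of the 17 symbols of 80008008000800800 gives the pieces 0 800 800 800 0 800 800 0 800 800 800 0 800 800 0 800 800, which concatenate to the answer.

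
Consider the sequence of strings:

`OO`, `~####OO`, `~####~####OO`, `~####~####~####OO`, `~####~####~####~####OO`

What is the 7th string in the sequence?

~####~####~####~####~####~####OO

Each term is the previous one with ~#### prepended.
From ~####~####~####~####OO, 2 further steps: ~####~####~####~####OO → ~####~####~####~####~####OO → (answer).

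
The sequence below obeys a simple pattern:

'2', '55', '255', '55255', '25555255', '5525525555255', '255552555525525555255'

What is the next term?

5525525555255255552555525525555255

This is a Fibonacci-style word recurrence s(k) = s(k−2)·s(k−1): e.g. 2·55 = 255.
The next term joins 5525525555255 and 255552555525525555255.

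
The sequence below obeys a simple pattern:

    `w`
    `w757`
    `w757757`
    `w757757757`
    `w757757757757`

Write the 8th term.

w757757757757757757757

Every step adds 757 to the end: s(k+1) = s(k)·757.
From w757757757757, 3 further steps: w757757757757 → w757757757757757 → w757757757757757757 → (answer).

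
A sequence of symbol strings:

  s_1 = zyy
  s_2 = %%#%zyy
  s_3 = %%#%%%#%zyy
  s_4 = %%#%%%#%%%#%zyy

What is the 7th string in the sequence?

%%#%%%#%%%#%%%#%%%#%%%#%zyy

The strings grow by a fixed prefix %%#% each time.
From %%#%%%#%%%#%zyy, 3 further steps: %%#%%%#%%%#%zyy → %%#%%%#%%%#%%%#%zyy → %%#%%%#%%%#%%%#%%%#%zyy → (answer).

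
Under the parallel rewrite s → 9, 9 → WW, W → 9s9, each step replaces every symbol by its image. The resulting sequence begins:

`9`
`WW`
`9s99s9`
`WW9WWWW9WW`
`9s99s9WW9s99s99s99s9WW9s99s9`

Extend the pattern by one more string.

WW9WWWW9WW9s99s9WW9WWWW9WWWW9WWWW9WW9s99s9WW9WWWW9WW

Applying the rule to each of the 28 symbols of 9s99s9WW9s99s99s99s9WW9s99s9 gives the pieces WW 9 WW WW 9 WW 9s9 9s9 WW 9 WW WW 9 WW WW 9 WW WW 9 WW 9s9 9s9 WW 9 WW WW 9 WW, which concatenate to the answer.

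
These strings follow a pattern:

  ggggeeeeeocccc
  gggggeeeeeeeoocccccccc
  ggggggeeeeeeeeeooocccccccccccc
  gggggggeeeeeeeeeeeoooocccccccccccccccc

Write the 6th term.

gggggggggeeeeeeeeeeeeeeeoooooocccccccccccccccccccccccc

Reading off run lengths: g runs 4, 5, 6, 7; e runs 5, 7, 9, 11; o runs 1, 2, 3, 4; c runs 4, 8, 12, 16 — each is linear in n (n = 1, 2, …).
At n = 6 the blocks have lengths 9, 15, 6, 24.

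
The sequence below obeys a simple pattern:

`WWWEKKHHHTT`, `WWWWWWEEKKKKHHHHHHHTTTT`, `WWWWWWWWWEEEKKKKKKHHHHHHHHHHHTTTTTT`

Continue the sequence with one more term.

WWWWWWWWWWWWEEEEKKKKKKKKHHHHHHHHHHHHHHHTTTTTTTT

Term n consists of 3n W's, followed by n E's, followed by 2n K's, followed by 4n-1 H's, followed by 2n T's (n = 1, 2, …).
For the next term, n = 4, so the run lengths are 12, 4, 8, 15, 8.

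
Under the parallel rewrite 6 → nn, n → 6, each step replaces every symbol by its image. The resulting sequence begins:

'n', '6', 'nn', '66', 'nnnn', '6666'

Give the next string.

nnnnnnnn

Rewriting each symbol of 6666: 6→nn, 6→nn, 6→nn, 6→nn, which concatenates to nn nn nn nn.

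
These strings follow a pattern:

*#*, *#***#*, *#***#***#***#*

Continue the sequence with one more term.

Each string is two copies of the previous one joined by '*'.
Doubling *#***#***#***#* with '*' between the halves:

*#***#***#***#***#***#***#***#*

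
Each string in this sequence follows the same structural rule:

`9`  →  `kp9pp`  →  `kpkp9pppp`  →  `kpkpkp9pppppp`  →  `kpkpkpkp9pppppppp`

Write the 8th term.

kpkpkpkpkpkpkp9pppppppppppppp

Each term wraps the previous one in kp on the left and pp on the right.
From kpkpkpkp9pppppppp, 3 further steps: kpkpkpkp9pppppppp → kpkpkpkpkp9pppppppppp → kpkpkpkpkpkp9pppppppppppp → (answer).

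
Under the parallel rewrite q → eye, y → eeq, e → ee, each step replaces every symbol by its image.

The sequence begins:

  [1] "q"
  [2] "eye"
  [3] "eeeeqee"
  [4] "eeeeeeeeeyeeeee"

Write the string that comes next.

Replace each of the 15 characters of eeeeeeeeeyeeeee in place — ee ee ee ee ee ee ee ee ee eeq ee ee ee ee ee — and concatenate.

eeeeeeeeeeeeeeeeeeeeqeeeeeeeeee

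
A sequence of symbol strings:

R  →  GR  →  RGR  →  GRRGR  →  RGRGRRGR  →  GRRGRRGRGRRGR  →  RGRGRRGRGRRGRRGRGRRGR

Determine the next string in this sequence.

This is a Fibonacci-style word recurrence s(k) = s(k−2)·s(k−1): e.g. R·GR = RGR.
So term 8 is GRRGRRGRGRRGR·RGRGRRGRGRRGRRGRGRRGR.

GRRGRRGRGRRGRRGRGRRGRGRRGRRGRGRRGR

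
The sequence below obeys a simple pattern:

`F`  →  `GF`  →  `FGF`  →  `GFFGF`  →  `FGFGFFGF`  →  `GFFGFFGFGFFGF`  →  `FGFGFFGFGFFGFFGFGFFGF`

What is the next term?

This is a Fibonacci-style word recurrence s(k) = s(k−2)·s(k−1): e.g. F·GF = FGF.
So term 8 is GFFGFFGFGFFGF·FGFGFFGFGFFGFFGFGFFGF.

GFFGFFGFGFFGFFGFGFFGFGFFGFFGFGFFGF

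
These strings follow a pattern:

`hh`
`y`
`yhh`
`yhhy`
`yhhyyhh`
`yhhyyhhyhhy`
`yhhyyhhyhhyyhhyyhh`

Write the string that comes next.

yhhyyhhyhhyyhhyyhhyhhyyhhyhhy

This is a Fibonacci-style word recurrence s(k) = s(k−1)·s(k−2): e.g. y·hh = yhh.
The next term joins yhhyyhhyhhyyhhyyhh and yhhyyhhyhhy.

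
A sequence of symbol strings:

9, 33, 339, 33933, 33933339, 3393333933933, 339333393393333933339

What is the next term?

3393333933933339333393393333933933

This is a Fibonacci-style word recurrence s(k) = s(k−1)·s(k−2): e.g. 33·9 = 339.
Continuing: 339333393393333933339 · 3393333933933 gives term 8.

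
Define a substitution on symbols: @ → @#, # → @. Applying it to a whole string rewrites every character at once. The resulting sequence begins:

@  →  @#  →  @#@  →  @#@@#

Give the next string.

Expanding @#@@#: @→@#, #→@, @→@#, @→@#, #→@. Concatenated: @# @ @# @# @.

@#@@#@#@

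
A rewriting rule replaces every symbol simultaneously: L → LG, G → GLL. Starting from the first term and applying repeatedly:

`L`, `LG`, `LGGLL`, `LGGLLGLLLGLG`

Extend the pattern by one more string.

LGGLLGLLLGLGGLLLGLGLGGLLLGGLL

Expanding LGGLLGLLLGLG: L→LG, G→GLL, G→GLL, L→LG, L→LG, G→GLL, L→LG, L→LG, L→LG, G→GLL, L→LG, G→GLL. Concatenated: LG GLL GLL LG LG GLL LG LG LG GLL LG GLL.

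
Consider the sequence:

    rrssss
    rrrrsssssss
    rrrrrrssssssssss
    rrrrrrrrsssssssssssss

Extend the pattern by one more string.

Each string has the form r^{2n} s^{3n+1} (n = 1, 2, …).
Setting n = 5 gives 10, 16 characters in each block.

rrrrrrrrrrssssssssssssssss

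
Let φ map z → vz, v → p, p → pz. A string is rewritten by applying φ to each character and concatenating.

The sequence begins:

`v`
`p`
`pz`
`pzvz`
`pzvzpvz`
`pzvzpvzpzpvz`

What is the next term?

Apply φ to pzvzpvzpzpvz symbol by symbol: p→pz, z→vz, v→p, z→vz, p→pz, v→p, z→vz, p→pz, z→vz, p→pz, v→p, z→vz; joined: pz vz p vz pz p vz pz vz pz p vz.

pzvzpvzpzpvzpzvzpzpvz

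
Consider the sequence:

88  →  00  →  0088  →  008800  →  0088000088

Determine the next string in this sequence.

Each term (from the third on) is the previous term followed by the one before it: term 3 = 00·88 = 0088.
The next term joins 0088000088 and 008800.

0088000088008800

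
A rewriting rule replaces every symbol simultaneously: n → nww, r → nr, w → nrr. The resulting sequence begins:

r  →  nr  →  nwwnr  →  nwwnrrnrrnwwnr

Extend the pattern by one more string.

nwwnrrnrrnwwnrnrnwwnrnrnwwnrrnrrnwwnr

Applying the rule to each of the 14 symbols of nwwnrrnrrnwwnr gives the pieces nww nrr nrr nww nr nr nww nr nr nww nrr nrr nww nr, which concatenate to the answer.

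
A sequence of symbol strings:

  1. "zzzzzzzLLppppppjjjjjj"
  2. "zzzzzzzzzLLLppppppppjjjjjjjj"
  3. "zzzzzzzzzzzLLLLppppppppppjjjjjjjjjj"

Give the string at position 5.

The n-th term is 2n+3 z's then n L's then 2n+2 p's then 2n+2 j's, where the shown terms are n = 2, 3, 4.
Setting n = 6 gives 15, 6, 14, 14 characters in each block.

zzzzzzzzzzzzzzzLLLLLLppppppppppppppjjjjjjjjjjjjjj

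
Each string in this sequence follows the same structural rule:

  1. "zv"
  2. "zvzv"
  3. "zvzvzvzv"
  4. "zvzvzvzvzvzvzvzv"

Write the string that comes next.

zvzvzvzvzvzvzvzvzvzvzvzvzvzvzvzv

Every step duplicates the string.
So the next term is two copies of zvzvzvzvzvzvzvzv.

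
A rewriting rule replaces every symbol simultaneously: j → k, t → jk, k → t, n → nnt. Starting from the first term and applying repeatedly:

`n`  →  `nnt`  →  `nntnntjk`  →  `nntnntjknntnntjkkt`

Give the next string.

Applying the rule to each of the 18 symbols of nntnntjknntnntjkkt gives the pieces nnt nnt jk nnt nnt jk k t nnt nnt jk nnt nnt jk k t t jk, which concatenate to the answer.

nntnntjknntnntjkktnntnntjknntnntjkkttjk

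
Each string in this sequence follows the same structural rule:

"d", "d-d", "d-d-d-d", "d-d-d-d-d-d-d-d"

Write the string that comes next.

d-d-d-d-d-d-d-d-d-d-d-d-d-d-d-d

s(k+1) = s(k)·-·s(k) — each term doubles the last with '-' between the halves.
One more doubling of d-d-d-d-d-d-d-d gives the answer.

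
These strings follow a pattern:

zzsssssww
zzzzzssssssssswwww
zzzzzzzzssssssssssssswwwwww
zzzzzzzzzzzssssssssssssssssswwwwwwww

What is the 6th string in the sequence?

Each string has the form z^{3n-1} s^{4n+1} w^{2n} (n = 1, 2, …).
At n = 6 the blocks have lengths 17, 25, 12.

zzzzzzzzzzzzzzzzzssssssssssssssssssssssssswwwwwwwwwwww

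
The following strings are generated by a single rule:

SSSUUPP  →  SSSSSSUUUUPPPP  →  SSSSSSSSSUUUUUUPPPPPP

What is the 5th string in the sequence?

SSSSSSSSSSSSSSSUUUUUUUUUUPPPPPPPPPP

Each string has the form S^{3n} U^{2n} P^{2n} (n = 1, 2, …).
For term 5, n = 5, so the run lengths are 15, 10, 10.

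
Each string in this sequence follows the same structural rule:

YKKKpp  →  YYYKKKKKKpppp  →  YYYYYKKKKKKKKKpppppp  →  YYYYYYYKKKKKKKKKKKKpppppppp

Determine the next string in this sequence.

YYYYYYYYYKKKKKKKKKKKKKKKpppppppppp

Term n consists of 2n-1 Y's, followed by 3n K's, followed by 2n p's (n = 1, 2, …).
Setting n = 5 gives 9, 15, 10 characters in each block.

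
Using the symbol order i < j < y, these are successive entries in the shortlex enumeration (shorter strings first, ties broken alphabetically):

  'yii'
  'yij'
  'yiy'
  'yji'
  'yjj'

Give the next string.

yjy

The successor of yjj increments the rightmost position that isn't already y and resets every position after it to i.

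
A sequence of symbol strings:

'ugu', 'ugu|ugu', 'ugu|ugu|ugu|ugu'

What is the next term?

ugu|ugu|ugu|ugu|ugu|ugu|ugu|ugu

Each string is two copies of the previous one joined by '|'.
So the next term is two copies of ugu|ugu|ugu|ugu with '|' between the halves.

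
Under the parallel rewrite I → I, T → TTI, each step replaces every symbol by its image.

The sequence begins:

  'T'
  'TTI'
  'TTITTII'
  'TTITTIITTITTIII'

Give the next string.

TTITTIITTITTIIITTITTIITTITTIIII

Replace each of the 15 characters of TTITTIITTITTIII in place — TTI TTI I TTI TTI I I TTI TTI I TTI TTI I I I — and concatenate.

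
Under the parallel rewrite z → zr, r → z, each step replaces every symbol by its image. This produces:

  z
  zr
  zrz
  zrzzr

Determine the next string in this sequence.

zrzzrzrz

Expanding zrzzr: z→zr, r→z, z→zr, z→zr, r→z. Concatenated: zr z zr zr z.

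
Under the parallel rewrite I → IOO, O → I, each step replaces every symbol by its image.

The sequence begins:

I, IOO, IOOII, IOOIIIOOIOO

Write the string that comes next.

IOOIIIOOIOOIOOIIIOOII

Expanding IOOIIIOOIOO: I→IOO, O→I, O→I, I→IOO, I→IOO, I→IOO, O→I, O→I, I→IOO, O→I, O→I. Concatenated: IOO I I IOO IOO IOO I I IOO I I.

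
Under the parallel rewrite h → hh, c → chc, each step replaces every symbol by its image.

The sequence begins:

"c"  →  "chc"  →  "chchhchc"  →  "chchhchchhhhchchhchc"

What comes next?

chchhchchhhhchchhchchhhhhhhhchchhchchhhhchchhchc

φ(chchhchchhhhchchhchc) expands symbol-by-symbol to chc hh chc hh hh chc hh chc hh hh hh hh chc hh chc hh hh chc hh chc; joining the 20 pieces gives the next term.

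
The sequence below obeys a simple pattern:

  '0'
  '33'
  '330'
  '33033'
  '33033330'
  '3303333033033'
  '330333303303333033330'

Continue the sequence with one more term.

This is a Fibonacci-style word recurrence s(k) = s(k−1)·s(k−2): e.g. 33·0 = 330.
So term 8 is 330333303303333033330·3303333033033.

3303333033033330333303303333033033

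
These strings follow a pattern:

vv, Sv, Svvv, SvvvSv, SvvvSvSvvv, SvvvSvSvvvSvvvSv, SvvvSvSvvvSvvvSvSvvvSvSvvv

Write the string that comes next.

Each term (from the third on) is the previous term followed by the one before it: term 3 = Sv·vv = Svvv.
So term 8 is SvvvSvSvvvSvvvSvSvvvSvSvvv·SvvvSvSvvvSvvvSv.

SvvvSvSvvvSvvvSvSvvvSvSvvvSvvvSvSvvvSvvvSv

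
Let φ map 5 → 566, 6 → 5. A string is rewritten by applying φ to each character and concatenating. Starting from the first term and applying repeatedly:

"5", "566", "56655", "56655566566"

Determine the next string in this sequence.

Apply φ to 56655566566 symbol by symbol: 5→566, 6→5, 6→5, 5→566, 5→566, 5→566, 6→5, 6→5, 5→566, 6→5, 6→5; joined: 566 5 5 566 566 566 5 5 566 5 5.

566555665665665556655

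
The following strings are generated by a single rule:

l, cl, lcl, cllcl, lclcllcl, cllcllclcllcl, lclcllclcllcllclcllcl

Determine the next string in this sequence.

From term 3 onward, concatenate the second-to-last term with the last: l·cl = lcl, cl·lcl = cllcl, …
Continuing: cllcllclcllcl · lclcllclcllcllclcllcl gives term 8.

cllcllclcllcllclcllclcllcllclcllcl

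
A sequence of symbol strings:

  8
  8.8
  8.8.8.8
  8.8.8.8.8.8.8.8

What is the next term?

8.8.8.8.8.8.8.8.8.8.8.8.8.8.8.8

Every step duplicates the string with '.' between the halves.
So the next term is two copies of 8.8.8.8.8.8.8.8 with '.' between the halves.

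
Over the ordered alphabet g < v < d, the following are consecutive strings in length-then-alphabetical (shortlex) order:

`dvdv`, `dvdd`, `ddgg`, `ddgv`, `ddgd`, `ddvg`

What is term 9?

Continuing the enumeration 3 steps past ddvg: ddvg → ddvv → ddvd → (answer).

dddg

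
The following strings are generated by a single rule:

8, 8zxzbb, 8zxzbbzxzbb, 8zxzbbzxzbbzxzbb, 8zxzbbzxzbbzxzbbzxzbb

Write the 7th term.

8zxzbbzxzbbzxzbbzxzbbzxzbbzxzbb

Each term is the previous one with zxzbb appended.
From 8zxzbbzxzbbzxzbbzxzbb, 2 further steps: 8zxzbbzxzbbzxzbbzxzbb → 8zxzbbzxzbbzxzbbzxzbbzxzbb → (answer).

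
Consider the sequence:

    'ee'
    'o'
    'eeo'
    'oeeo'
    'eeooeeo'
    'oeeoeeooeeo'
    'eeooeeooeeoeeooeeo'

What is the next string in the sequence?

oeeoeeooeeoeeooeeooeeoeeooeeo

Each term (from the third on) is the two preceding terms concatenated in order: term 3 = ee·o = eeo.
So term 8 is oeeoeeooeeo·eeooeeooeeoeeooeeo.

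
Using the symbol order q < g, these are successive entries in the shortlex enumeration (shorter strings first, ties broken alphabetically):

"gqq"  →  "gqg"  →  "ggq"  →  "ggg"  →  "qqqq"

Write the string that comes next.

Treat qqqq as a base-2 numeral over the given alphabet and add one, carrying through any trailing g's.

qqqg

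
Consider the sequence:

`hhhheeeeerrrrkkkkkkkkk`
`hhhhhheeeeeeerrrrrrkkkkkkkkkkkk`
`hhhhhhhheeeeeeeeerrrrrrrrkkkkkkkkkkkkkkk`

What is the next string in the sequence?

Term n consists of 2n h's, followed by 2n+1 e's, followed by 2n r's, followed by 3n+3 k's, where the shown terms are n = 2, 3, 4.
At n = 5 the blocks have lengths 10, 11, 10, 18.

hhhhhhhhhheeeeeeeeeeerrrrrrrrrrkkkkkkkkkkkkkkkkkk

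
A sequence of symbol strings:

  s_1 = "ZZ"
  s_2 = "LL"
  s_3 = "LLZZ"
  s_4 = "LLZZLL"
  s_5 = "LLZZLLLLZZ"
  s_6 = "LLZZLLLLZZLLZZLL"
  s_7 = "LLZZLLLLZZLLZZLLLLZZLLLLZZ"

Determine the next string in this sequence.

From term 3 onward, concatenate the last term with the second-to-last: LL·ZZ = LLZZ, LLZZ·LL = LLZZLL, …
So term 8 is LLZZLLLLZZLLZZLLLLZZLLLLZZ·LLZZLLLLZZLLZZLL.

LLZZLLLLZZLLZZLLLLZZLLLLZZLLZZLLLLZZLLZZLL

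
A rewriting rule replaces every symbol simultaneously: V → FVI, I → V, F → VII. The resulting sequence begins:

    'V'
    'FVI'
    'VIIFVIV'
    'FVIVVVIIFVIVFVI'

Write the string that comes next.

φ(FVIVVVIIFVIVFVI) expands symbol-by-symbol to VII FVI V FVI FVI FVI V V VII FVI V FVI VII FVI V; joining the 15 pieces gives the next term.

VIIFVIVFVIFVIFVIVVVIIFVIVFVIVIIFVIV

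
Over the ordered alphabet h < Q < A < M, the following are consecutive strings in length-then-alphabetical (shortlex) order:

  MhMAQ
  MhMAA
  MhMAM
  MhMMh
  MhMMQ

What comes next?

MhMMA

The successor of MhMMQ increments the rightmost position that isn't already M and resets every position after it to h.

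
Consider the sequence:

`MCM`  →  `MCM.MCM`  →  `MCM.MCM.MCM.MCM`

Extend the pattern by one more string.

Every step duplicates the string with '.' between the halves.
Doubling MCM.MCM.MCM.MCM with '.' between the halves:

MCM.MCM.MCM.MCM.MCM.MCM.MCM.MCM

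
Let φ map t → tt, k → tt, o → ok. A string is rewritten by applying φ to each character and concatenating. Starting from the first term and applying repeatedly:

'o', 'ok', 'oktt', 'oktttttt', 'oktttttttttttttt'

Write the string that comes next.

Applying the rule to each of the 16 symbols of oktttttttttttttt gives the pieces ok tt tt tt tt tt tt tt tt tt tt tt tt tt tt tt, which concatenate to the answer.

oktttttttttttttttttttttttttttttt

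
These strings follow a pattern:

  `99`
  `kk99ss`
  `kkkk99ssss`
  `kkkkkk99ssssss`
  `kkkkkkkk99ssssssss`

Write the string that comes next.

Every step adds kk to the front and ss to the end of the previous string.
Applying this once more to kkkkkkkk99ssssssss:

kkkkkkkkkk99ssssssssss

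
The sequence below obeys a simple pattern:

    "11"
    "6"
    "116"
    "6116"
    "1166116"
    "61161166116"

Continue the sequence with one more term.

116611661161166116

From term 3 onward, concatenate the second-to-last term with the last: 11·6 = 116, 6·116 = 6116, …
The next term joins 1166116 and 61161166116.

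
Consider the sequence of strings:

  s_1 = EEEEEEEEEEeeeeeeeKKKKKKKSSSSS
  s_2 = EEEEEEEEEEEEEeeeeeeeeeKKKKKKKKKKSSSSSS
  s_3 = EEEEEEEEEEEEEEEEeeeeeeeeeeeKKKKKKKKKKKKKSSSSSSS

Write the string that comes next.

Each string has the form E^{3n+1} e^{2n+1} K^{3n-2} S^{n+2}, where the shown terms are n = 3, 4, 5.
At n = 6 the blocks have lengths 19, 13, 16, 8.

EEEEEEEEEEEEEEEEEEEeeeeeeeeeeeeeKKKKKKKKKKKKKKKKSSSSSSSS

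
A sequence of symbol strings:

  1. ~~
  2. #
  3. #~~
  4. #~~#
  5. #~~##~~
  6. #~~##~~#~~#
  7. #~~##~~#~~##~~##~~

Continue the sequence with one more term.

Each term (from the third on) is the previous term followed by the one before it: term 3 = #·~~ = #~~.
So term 8 is #~~##~~#~~##~~##~~·#~~##~~#~~#.

#~~##~~#~~##~~##~~#~~##~~#~~#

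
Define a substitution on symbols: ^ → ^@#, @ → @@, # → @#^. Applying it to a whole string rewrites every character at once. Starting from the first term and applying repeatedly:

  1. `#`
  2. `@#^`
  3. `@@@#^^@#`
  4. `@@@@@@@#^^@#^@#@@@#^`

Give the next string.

Replace each of the 20 characters of @@@@@@@#^^@#^@#@@@#^ in place — @@ @@ @@ @@ @@ @@ @@ @#^ ^@# ^@# @@ @#^ ^@# @@ @#^ @@ @@ @@ @#^ ^@# — and concatenate.

@@@@@@@@@@@@@@@#^^@#^@#@@@#^^@#@@@#^@@@@@@@#^^@#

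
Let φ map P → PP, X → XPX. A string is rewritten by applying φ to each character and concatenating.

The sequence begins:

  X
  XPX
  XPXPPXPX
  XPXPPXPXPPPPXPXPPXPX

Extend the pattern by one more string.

XPXPPXPXPPPPXPXPPXPXPPPPPPPPXPXPPXPXPPPPXPXPPXPX

φ(XPXPPXPXPPPPXPXPPXPX) expands symbol-by-symbol to XPX PP XPX PP PP XPX PP XPX PP PP PP PP XPX PP XPX PP PP XPX PP XPX; joining the 20 pieces gives the next term.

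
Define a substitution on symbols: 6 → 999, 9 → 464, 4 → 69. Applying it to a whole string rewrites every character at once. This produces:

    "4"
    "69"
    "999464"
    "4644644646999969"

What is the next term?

Rewriting the 16 symbols of 4644644646999969 one by one yields 69 999 69 69 999 69 69 999 69 999 464 464 464 464 999 464; concatenated:

699996969999696999969999464464464464999464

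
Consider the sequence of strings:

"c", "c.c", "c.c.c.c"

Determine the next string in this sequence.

c.c.c.c.c.c.c.c

Every step duplicates the string with '.' between the halves.
One more doubling of c.c.c.c gives the answer.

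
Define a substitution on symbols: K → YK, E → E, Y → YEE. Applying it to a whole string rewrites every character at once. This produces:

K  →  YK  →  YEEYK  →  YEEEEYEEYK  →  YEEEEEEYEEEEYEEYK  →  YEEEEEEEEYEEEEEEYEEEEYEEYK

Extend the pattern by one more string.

YEEEEEEEEEEYEEEEEEEEYEEEEEEYEEEEYEEYK

Replace each of the 26 characters of YEEEEEEEEYEEEEEEYEEEEYEEYK in place — YEE E E E E E E E E YEE E E E E E E YEE E E E E YEE E E YEE YK — and concatenate.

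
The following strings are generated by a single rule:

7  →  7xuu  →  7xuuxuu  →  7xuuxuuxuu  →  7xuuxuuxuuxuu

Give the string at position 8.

The strings grow by a fixed suffix xuu each time.
From 7xuuxuuxuuxuu, 3 further steps: 7xuuxuuxuuxuu → 7xuuxuuxuuxuuxuu → 7xuuxuuxuuxuuxuuxuu → (answer).

7xuuxuuxuuxuuxuuxuuxuu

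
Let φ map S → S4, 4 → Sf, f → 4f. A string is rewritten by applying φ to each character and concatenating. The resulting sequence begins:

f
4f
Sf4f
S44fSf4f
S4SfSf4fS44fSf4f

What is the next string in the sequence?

Rewriting the 16 symbols of S4SfSf4fS44fSf4f one by one yields S4 Sf S4 4f S4 4f Sf 4f S4 Sf Sf 4f S4 4f Sf 4f; concatenated:

S4SfS44fS44fSf4fS4SfSf4fS44fSf4f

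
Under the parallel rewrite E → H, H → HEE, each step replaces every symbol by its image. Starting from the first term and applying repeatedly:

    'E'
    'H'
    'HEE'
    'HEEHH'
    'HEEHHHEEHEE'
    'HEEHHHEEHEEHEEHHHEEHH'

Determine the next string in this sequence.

HEEHHHEEHEEHEEHHHEEHHHEEHHHEEHEEHEEHHHEEHEE

Applying the rule to each of the 21 symbols of HEEHHHEEHEEHEEHHHEEHH gives the pieces HEE H H HEE HEE HEE H H HEE H H HEE H H HEE HEE HEE H H HEE HEE, which concatenate to the answer.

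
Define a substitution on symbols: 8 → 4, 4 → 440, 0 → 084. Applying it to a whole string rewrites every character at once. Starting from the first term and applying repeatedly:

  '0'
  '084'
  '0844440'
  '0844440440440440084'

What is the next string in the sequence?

Replace each of the 19 characters of 0844440440440440084 in place — 084 4 440 440 440 440 084 440 440 084 440 440 084 440 440 084 084 4 440 — and concatenate.

08444404404404400844404400844404400844404400840844440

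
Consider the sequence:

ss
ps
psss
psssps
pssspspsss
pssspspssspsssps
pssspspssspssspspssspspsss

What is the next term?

pssspspssspssspspssspspssspssspspssspsssps

From term 3 onward, concatenate the last term with the second-to-last: ps·ss = psss, psss·ps = psssps, …
Continuing: pssspspssspssspspssspspsss · pssspspssspsssps gives term 8.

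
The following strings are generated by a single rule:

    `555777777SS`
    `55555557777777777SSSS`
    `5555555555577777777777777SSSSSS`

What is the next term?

The n-th term is 4n-1 5's then 4n+2 7's then 2n S's (n = 1, 2, …).
Setting n = 4 gives 15, 18, 8 characters in each block.

555555555555555777777777777777777SSSSSSSS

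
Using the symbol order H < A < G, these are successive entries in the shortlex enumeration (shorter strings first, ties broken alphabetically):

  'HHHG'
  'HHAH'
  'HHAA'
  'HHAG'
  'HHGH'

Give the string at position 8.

Continuing the enumeration 3 steps past HHGH: HHGH → HHGA → HHGG → (answer).

HAHH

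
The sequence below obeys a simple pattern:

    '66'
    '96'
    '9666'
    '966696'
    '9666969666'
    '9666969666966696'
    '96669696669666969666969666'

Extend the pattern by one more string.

966696966696669696669696669666969666966696

From term 3 onward, concatenate the last term with the second-to-last: 96·66 = 9666, 9666·96 = 966696, …
The next term joins 96669696669666969666969666 and 9666969666966696.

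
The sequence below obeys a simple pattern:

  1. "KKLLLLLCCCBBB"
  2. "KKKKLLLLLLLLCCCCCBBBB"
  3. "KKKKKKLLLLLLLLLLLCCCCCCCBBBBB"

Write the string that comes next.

Each string has the form K^{2n} L^{3n+2} C^{2n+1} B^{n+2} (n = 1, 2, …).
Setting n = 4 gives 8, 14, 9, 6 characters in each block.

KKKKKKKKLLLLLLLLLLLLLLCCCCCCCCCBBBBBB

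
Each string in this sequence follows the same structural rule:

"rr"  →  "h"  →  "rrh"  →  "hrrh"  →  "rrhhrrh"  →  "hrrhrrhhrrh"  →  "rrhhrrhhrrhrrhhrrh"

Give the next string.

hrrhrrhhrrhrrhhrrhhrrhrrhhrrh

Each term (from the third on) is the two preceding terms concatenated in order: term 3 = rr·h = rrh.
Continuing: hrrhrrhhrrh · rrhhrrhhrrhrrhhrrh gives term 8.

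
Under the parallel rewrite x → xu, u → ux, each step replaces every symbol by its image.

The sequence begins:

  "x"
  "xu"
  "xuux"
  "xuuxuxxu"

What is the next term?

xuuxuxxuuxxuxuux

Apply φ to xuuxuxxu symbol by symbol: x→xu, u→ux, u→ux, x→xu, u→ux, x→xu, x→xu, u→ux; joined: xu ux ux xu ux xu xu ux.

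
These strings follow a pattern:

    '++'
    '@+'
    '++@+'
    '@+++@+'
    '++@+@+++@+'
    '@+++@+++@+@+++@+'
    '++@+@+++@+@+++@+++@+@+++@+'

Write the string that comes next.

@+++@+++@+@+++@+++@+@+++@+@+++@+++@+@+++@+

From term 3 onward, concatenate the second-to-last term with the last: ++·@+ = ++@+, @+·++@+ = @+++@+, …
So term 8 is @+++@+++@+@+++@+·++@+@+++@+@+++@+++@+@+++@+.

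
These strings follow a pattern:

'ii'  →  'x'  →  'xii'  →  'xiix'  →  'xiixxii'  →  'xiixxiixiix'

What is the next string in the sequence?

Each term (from the third on) is the previous term followed by the one before it: term 3 = x·ii = xii.
Continuing: xiixxiixiix · xiixxii gives term 7.

xiixxiixiixxiixxii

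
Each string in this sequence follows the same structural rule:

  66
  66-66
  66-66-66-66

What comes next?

Every step duplicates the string with '-' between the halves.
Doubling 66-66-66-66 with '-' between the halves:

66-66-66-66-66-66-66-66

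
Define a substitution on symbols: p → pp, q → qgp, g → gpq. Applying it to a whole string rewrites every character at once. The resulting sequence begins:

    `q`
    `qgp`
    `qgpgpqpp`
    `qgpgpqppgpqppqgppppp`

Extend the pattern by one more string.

qgpgpqppgpqppqgpppppgpqppqgpppppqgpgpqpppppppppp

Replace each of the 20 characters of qgpgpqppgpqppqgppppp in place — qgp gpq pp gpq pp qgp pp pp gpq pp qgp pp pp qgp gpq pp pp pp pp pp — and concatenate.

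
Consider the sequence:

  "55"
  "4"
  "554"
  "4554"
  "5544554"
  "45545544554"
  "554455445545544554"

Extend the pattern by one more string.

Each term (from the third on) is the two preceding terms concatenated in order: term 3 = 55·4 = 554.
So term 8 is 45545544554·554455445545544554.

45545544554554455445545544554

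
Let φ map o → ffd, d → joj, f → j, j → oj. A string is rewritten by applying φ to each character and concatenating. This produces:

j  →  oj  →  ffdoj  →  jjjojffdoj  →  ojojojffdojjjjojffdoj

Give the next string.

ffdojffdojffdojjjjojffdojojojojffdojjjjojffdoj

φ(ojojojffdojjjjojffdoj) expands symbol-by-symbol to ffd oj ffd oj ffd oj j j joj ffd oj oj oj oj ffd oj j j joj ffd oj; joining the 21 pieces gives the next term.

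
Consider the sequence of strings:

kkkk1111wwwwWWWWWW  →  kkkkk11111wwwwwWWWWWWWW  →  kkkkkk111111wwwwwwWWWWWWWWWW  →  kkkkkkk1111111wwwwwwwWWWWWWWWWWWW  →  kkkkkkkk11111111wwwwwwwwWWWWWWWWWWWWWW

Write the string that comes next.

The n-th term is n+1 k's then n+1 1's then n+1 w's then 2n W's, where the shown terms are n = 3, 4, 5, 6, 7.
For the next term, n = 8, so the run lengths are 9, 9, 9, 16.

kkkkkkkkk111111111wwwwwwwwwWWWWWWWWWWWWWWWW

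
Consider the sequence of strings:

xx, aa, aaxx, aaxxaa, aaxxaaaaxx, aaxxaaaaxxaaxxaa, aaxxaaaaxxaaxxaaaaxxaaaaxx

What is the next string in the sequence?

aaxxaaaaxxaaxxaaaaxxaaaaxxaaxxaaaaxxaaxxaa

Each term (from the third on) is the previous term followed by the one before it: term 3 = aa·xx = aaxx.
So term 8 is aaxxaaaaxxaaxxaaaaxxaaaaxx·aaxxaaaaxxaaxxaa.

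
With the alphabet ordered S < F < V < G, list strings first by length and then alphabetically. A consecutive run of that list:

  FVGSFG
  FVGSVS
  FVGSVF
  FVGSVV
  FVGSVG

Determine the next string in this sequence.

FVGSGS

Treat FVGSVG as a base-4 numeral over the given alphabet and add one, carrying through any trailing G's.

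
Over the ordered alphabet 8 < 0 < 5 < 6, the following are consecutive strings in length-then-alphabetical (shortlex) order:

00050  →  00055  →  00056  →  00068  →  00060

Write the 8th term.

Advancing 3 positions from 00060 through 00060 → 00065 → 00066 reaches term 8.

00588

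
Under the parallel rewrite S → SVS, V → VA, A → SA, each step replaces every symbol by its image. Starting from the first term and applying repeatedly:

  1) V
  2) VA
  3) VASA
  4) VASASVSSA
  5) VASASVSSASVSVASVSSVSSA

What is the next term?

Rewriting the 22 symbols of VASASVSSASVSVASVSSVSSA one by one yields VA SA SVS SA SVS VA SVS SVS SA SVS VA SVS VA SA SVS VA SVS SVS VA SVS SVS SA; concatenated:

VASASVSSASVSVASVSSVSSASVSVASVSVASASVSVASVSSVSVASVSSVSSA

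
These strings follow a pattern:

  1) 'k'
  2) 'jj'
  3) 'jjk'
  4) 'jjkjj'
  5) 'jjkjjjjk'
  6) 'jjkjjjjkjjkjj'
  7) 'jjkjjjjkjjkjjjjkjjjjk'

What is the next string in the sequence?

Each term (from the third on) is the previous term followed by the one before it: term 3 = jj·k = jjk.
Continuing: jjkjjjjkjjkjjjjkjjjjk · jjkjjjjkjjkjj gives term 8.

jjkjjjjkjjkjjjjkjjjjkjjkjjjjkjjkjj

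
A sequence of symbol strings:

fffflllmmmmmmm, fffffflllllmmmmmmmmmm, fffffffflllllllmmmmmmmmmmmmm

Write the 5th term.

Each string has the form f^{2n} l^{2n-1} m^{3n+1}, where the shown terms are n = 2, 3, 4.
Setting n = 6 gives 12, 11, 19 characters in each block.

fffffffffffflllllllllllmmmmmmmmmmmmmmmmmmm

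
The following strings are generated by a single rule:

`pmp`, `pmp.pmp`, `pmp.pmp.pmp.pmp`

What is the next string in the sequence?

pmp.pmp.pmp.pmp.pmp.pmp.pmp.pmp

Each string is two copies of the previous one joined by '.'.
One more doubling of pmp.pmp.pmp.pmp gives the answer.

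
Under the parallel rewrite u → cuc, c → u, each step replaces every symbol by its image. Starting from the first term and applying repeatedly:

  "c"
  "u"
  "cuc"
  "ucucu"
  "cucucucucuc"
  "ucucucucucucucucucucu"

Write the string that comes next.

Rewriting the 21 symbols of ucucucucucucucucucucu one by one yields cuc u cuc u cuc u cuc u cuc u cuc u cuc u cuc u cuc u cuc u cuc; concatenated:

cucucucucucucucucucucucucucucucucucucucucuc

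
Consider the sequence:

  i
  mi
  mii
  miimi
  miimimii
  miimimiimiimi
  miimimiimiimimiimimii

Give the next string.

miimimiimiimimiimimiimiimimiimiimi

Each term (from the third on) is the previous term followed by the one before it: term 3 = mi·i = mii.
So term 8 is miimimiimiimimiimimii·miimimiimiimi.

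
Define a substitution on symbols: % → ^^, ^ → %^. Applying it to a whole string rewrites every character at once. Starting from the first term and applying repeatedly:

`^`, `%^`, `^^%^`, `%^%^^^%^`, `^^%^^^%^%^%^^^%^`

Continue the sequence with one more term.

φ(^^%^^^%^%^%^^^%^) expands symbol-by-symbol to %^ %^ ^^ %^ %^ %^ ^^ %^ ^^ %^ ^^ %^ %^ %^ ^^ %^; joining the 16 pieces gives the next term.

%^%^^^%^%^%^^^%^^^%^^^%^%^%^^^%^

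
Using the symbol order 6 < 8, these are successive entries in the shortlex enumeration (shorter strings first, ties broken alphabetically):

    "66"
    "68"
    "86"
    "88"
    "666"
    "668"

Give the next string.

Treat 668 as a base-2 numeral over the given alphabet and add one, carrying through any trailing 8's.

686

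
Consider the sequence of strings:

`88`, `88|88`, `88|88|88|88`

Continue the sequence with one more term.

88|88|88|88|88|88|88|88

Each string is two copies of the previous one joined by '|'.
So the next term is two copies of 88|88|88|88 with '|' between the halves.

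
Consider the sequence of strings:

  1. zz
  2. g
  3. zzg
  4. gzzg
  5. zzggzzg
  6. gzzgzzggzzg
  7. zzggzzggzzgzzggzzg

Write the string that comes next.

gzzgzzggzzgzzggzzggzzgzzggzzg

Each term (from the third on) is the two preceding terms concatenated in order: term 3 = zz·g = zzg.
So term 8 is gzzgzzggzzg·zzggzzggzzgzzggzzg.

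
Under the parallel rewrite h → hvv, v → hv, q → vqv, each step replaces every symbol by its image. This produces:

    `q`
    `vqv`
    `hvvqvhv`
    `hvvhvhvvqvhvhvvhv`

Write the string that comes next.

hvvhvhvhvvhvhvvhvhvvqvhvhvvhvhvvhvhvhvvhv

φ(hvvhvhvvqvhvhvvhv) expands symbol-by-symbol to hvv hv hv hvv hv hvv hv hv vqv hv hvv hv hvv hv hv hvv hv; joining the 17 pieces gives the next term.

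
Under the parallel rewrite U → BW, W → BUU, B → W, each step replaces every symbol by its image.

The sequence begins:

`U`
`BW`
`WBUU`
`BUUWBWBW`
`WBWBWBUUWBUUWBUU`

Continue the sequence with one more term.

φ(WBWBWBUUWBUUWBUU) expands symbol-by-symbol to BUU W BUU W BUU W BW BW BUU W BW BW BUU W BW BW; joining the 16 pieces gives the next term.

BUUWBUUWBUUWBWBWBUUWBWBWBUUWBWBW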